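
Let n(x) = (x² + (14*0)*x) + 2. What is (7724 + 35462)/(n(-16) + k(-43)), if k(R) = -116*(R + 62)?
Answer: -21593/973 ≈ -22.192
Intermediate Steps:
n(x) = 2 + x² (n(x) = (x² + 0*x) + 2 = (x² + 0) + 2 = x² + 2 = 2 + x²)
k(R) = -7192 - 116*R (k(R) = -116*(62 + R) = -7192 - 116*R)
(7724 + 35462)/(n(-16) + k(-43)) = (7724 + 35462)/((2 + (-16)²) + (-7192 - 116*(-43))) = 43186/((2 + 256) + (-7192 + 4988)) = 43186/(258 - 2204) = 43186/(-1946) = 43186*(-1/1946) = -21593/973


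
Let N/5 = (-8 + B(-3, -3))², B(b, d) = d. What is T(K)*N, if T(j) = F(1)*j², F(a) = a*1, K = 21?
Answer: 266805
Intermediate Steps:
F(a) = a
T(j) = j² (T(j) = 1*j² = j²)
N = 605 (N = 5*(-8 - 3)² = 5*(-11)² = 5*121 = 605)
T(K)*N = 21²*605 = 441*605 = 266805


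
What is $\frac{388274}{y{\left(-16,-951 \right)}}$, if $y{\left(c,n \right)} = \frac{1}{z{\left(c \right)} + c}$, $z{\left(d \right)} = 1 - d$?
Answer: $388274$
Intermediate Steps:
$y{\left(c,n \right)} = 1$ ($y{\left(c,n \right)} = \frac{1}{\left(1 - c\right) + c} = 1^{-1} = 1$)
$\frac{388274}{y{\left(-16,-951 \right)}} = \frac{388274}{1} = 388274 \cdot 1 = 388274$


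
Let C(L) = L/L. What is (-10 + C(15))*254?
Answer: -2286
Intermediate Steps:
C(L) = 1
(-10 + C(15))*254 = (-10 + 1)*254 = -9*254 = -2286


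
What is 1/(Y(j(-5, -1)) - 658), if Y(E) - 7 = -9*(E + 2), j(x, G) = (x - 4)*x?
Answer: -1/1074 ≈ -0.00093110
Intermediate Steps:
j(x, G) = x*(-4 + x) (j(x, G) = (-4 + x)*x = x*(-4 + x))
Y(E) = -11 - 9*E (Y(E) = 7 - 9*(E + 2) = 7 - 9*(2 + E) = 7 + (-18 - 9*E) = -11 - 9*E)
1/(Y(j(-5, -1)) - 658) = 1/((-11 - (-45)*(-4 - 5)) - 658) = 1/((-11 - (-45)*(-9)) - 658) = 1/((-11 - 9*45) - 658) = 1/((-11 - 405) - 658) = 1/(-416 - 658) = 1/(-1074) = -1/1074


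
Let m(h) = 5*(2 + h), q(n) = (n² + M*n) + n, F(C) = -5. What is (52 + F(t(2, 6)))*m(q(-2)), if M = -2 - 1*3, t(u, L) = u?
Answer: 3290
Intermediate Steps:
M = -5 (M = -2 - 3 = -5)
q(n) = n² - 4*n (q(n) = (n² - 5*n) + n = n² - 4*n)
m(h) = 10 + 5*h
(52 + F(t(2, 6)))*m(q(-2)) = (52 - 5)*(10 + 5*(-2*(-4 - 2))) = 47*(10 + 5*(-2*(-6))) = 47*(10 + 5*12) = 47*(10 + 60) = 47*70 = 3290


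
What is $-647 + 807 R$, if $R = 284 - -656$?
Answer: $757933$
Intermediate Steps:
$R = 940$ ($R = 284 + 656 = 940$)
$-647 + 807 R = -647 + 807 \cdot 940 = -647 + 758580 = 757933$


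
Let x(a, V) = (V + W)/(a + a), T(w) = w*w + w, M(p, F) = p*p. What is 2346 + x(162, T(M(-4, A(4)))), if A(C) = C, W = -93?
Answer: 760283/324 ≈ 2346.6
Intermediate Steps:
M(p, F) = p**2
T(w) = w + w**2 (T(w) = w**2 + w = w + w**2)
x(a, V) = (-93 + V)/(2*a) (x(a, V) = (V - 93)/(a + a) = (-93 + V)/((2*a)) = (-93 + V)*(1/(2*a)) = (-93 + V)/(2*a))
2346 + x(162, T(M(-4, A(4)))) = 2346 + (1/2)*(-93 + (-4)**2*(1 + (-4)**2))/162 = 2346 + (1/2)*(1/162)*(-93 + 16*(1 + 16)) = 2346 + (1/2)*(1/162)*(-93 + 16*17) = 2346 + (1/2)*(1/162)*(-93 + 272) = 2346 + (1/2)*(1/162)*179 = 2346 + 179/324 = 760283/324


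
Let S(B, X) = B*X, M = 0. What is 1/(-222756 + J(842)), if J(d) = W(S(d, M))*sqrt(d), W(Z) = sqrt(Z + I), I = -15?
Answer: -37126/8270041361 - I*sqrt(12630)/49620248166 ≈ -4.4892e-6 - 2.2649e-9*I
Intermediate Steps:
W(Z) = sqrt(-15 + Z) (W(Z) = sqrt(Z - 15) = sqrt(-15 + Z))
J(d) = I*sqrt(15)*sqrt(d) (J(d) = sqrt(-15 + d*0)*sqrt(d) = sqrt(-15 + 0)*sqrt(d) = sqrt(-15)*sqrt(d) = (I*sqrt(15))*sqrt(d) = I*sqrt(15)*sqrt(d))
1/(-222756 + J(842)) = 1/(-222756 + I*sqrt(15)*sqrt(842)) = 1/(-222756 + I*sqrt(12630))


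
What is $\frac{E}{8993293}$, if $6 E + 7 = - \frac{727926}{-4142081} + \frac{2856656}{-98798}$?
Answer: $- \frac{7312594069327}{11040957500105684802} \approx -6.6231 \cdot 10^{-7}$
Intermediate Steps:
$E = - \frac{7312594069327}{1227687955914}$ ($E = - \frac{7}{6} + \frac{- \frac{727926}{-4142081} + \frac{2856656}{-98798}}{6} = - \frac{7}{6} + \frac{\left(-727926\right) \left(- \frac{1}{4142081}\right) + 2856656 \left(- \frac{1}{98798}\right)}{6} = - \frac{7}{6} + \frac{\frac{727926}{4142081} - \frac{1428328}{49399}}{6} = - \frac{7}{6} + \frac{1}{6} \left(- \frac{5880291454094}{204614659319}\right) = - \frac{7}{6} - \frac{2940145727047}{613843977957} = - \frac{7312594069327}{1227687955914} \approx -5.9564$)
$\frac{E}{8993293} = - \frac{7312594069327}{1227687955914 \cdot 8993293} = \left(- \frac{7312594069327}{1227687955914}\right) \frac{1}{8993293} = - \frac{7312594069327}{11040957500105684802}$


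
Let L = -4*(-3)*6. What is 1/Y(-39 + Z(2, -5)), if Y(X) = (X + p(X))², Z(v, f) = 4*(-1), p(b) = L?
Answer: 1/841 ≈ 0.0011891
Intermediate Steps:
L = 72 (L = 12*6 = 72)
p(b) = 72
Z(v, f) = -4
Y(X) = (72 + X)² (Y(X) = (X + 72)² = (72 + X)²)
1/Y(-39 + Z(2, -5)) = 1/((72 + (-39 - 4))²) = 1/((72 - 43)²) = 1/(29²) = 1/841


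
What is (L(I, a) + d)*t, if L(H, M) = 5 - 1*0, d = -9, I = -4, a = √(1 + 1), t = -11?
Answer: 44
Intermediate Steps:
a = √2 ≈ 1.4142
L(H, M) = 5 (L(H, M) = 5 + 0 = 5)
(L(I, a) + d)*t = (5 - 9)*(-11) = -4*(-11) = 44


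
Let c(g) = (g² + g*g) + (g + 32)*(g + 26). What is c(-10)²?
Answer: 304704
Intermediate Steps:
c(g) = 2*g² + (26 + g)*(32 + g) (c(g) = (g² + g²) + (32 + g)*(26 + g) = 2*g² + (26 + g)*(32 + g))
c(-10)² = (832 + 3*(-10)² + 58*(-10))² = (832 + 3*100 - 580)² = (832 + 300 - 580)² = 552² = 304704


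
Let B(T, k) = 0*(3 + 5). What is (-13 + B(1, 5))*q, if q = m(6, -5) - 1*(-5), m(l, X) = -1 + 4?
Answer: -104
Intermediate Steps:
B(T, k) = 0 (B(T, k) = 0*8 = 0)
m(l, X) = 3
q = 8 (q = 3 - 1*(-5) = 3 + 5 = 8)
(-13 + B(1, 5))*q = (-13 + 0)*8 = -13*8 = -104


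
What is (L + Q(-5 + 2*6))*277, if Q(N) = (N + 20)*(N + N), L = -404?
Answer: -7202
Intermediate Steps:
Q(N) = 2*N*(20 + N) (Q(N) = (20 + N)*(2*N) = 2*N*(20 + N))
(L + Q(-5 + 2*6))*277 = (-404 + 2*(-5 + 2*6)*(20 + (-5 + 2*6)))*277 = (-404 + 2*(-5 + 12)*(20 + (-5 + 12)))*277 = (-404 + 2*7*(20 + 7))*277 = (-404 + 2*7*27)*277 = (-404 + 378)*277 = -26*277 = -7202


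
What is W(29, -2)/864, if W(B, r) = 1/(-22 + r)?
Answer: -1/20736 ≈ -4.8225e-5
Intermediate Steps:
W(29, -2)/864 = 1/(-22 - 2*864) = (1/864)/(-24) = -1/24*1/864 = -1/20736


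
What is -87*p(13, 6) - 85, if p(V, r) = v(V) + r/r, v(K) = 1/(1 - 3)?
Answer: -257/2 ≈ -128.50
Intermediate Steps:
v(K) = -½ (v(K) = 1/(-2) = -½)
p(V, r) = ½ (p(V, r) = -½ + r/r = -½ + 1 = ½)
-87*p(13, 6) - 85 = -87*½ - 85 = -87/2 - 85 = -257/2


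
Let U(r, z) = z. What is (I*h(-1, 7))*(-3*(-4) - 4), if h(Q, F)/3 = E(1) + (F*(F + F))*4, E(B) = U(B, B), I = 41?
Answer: 386712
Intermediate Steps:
E(B) = B
h(Q, F) = 3 + 24*F² (h(Q, F) = 3*(1 + (F*(F + F))*4) = 3*(1 + (F*(2*F))*4) = 3*(1 + (2*F²)*4) = 3*(1 + 8*F²) = 3 + 24*F²)
(I*h(-1, 7))*(-3*(-4) - 4) = (41*(3 + 24*7²))*(-3*(-4) - 4) = (41*(3 + 24*49))*(12 - 4) = (41*(3 + 1176))*8 = (41*1179)*8 = 48339*8 = 386712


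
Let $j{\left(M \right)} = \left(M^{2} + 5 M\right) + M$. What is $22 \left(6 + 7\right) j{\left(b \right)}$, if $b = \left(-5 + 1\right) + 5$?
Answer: $2002$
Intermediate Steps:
$b = 1$ ($b = -4 + 5 = 1$)
$j{\left(M \right)} = M^{2} + 6 M$
$22 \left(6 + 7\right) j{\left(b \right)} = 22 \left(6 + 7\right) 1 \left(6 + 1\right) = 22 \cdot 13 \cdot 1 \cdot 7 = 286 \cdot 7 = 2002$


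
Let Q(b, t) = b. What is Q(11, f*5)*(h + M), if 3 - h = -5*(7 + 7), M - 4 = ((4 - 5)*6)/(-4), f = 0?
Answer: 1727/2 ≈ 863.50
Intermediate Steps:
M = 11/2 (M = 4 + ((4 - 5)*6)/(-4) = 4 - 1*6*(-¼) = 4 - 6*(-¼) = 4 + 3/2 = 11/2 ≈ 5.5000)
h = 73 (h = 3 - (-5)*(7 + 7) = 3 - (-5)*14 = 3 - 1*(-70) = 3 + 70 = 73)
Q(11, f*5)*(h + M) = 11*(73 + 11/2) = 11*(157/2) = 1727/2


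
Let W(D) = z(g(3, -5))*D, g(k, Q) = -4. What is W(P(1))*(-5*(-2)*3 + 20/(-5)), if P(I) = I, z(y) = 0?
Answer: 0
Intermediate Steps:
W(D) = 0 (W(D) = 0*D = 0)
W(P(1))*(-5*(-2)*3 + 20/(-5)) = 0*(-5*(-2)*3 + 20/(-5)) = 0*(10*3 + 20*(-⅕)) = 0*(30 - 4) = 0*26 = 0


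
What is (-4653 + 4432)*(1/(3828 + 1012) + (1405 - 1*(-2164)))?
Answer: -3817545381/4840 ≈ -7.8875e+5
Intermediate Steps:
(-4653 + 4432)*(1/(3828 + 1012) + (1405 - 1*(-2164))) = -221*(1/4840 + (1405 + 2164)) = -221*(1/4840 + 3569) = -221*17273961/4840 = -3817545381/4840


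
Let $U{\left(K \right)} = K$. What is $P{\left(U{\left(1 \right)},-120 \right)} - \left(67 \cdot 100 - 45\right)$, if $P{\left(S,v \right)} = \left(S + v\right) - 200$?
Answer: $-6974$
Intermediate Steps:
$P{\left(S,v \right)} = -200 + S + v$
$P{\left(U{\left(1 \right)},-120 \right)} - \left(67 \cdot 100 - 45\right) = \left(-200 + 1 - 120\right) - \left(67 \cdot 100 - 45\right) = -319 - \left(6700 - 45\right) = -319 - 6655 = -6974$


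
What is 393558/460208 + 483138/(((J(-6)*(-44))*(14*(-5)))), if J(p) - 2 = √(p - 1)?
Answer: 4089479379/139212920 - 241569*I*√7/16940 ≈ 29.376 - 37.729*I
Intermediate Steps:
J(p) = 2 + √(-1 + p) (J(p) = 2 + √(p - 1) = 2 + √(-1 + p))
393558/460208 + 483138/(((J(-6)*(-44))*(14*(-5)))) = 393558/460208 + 483138/((((2 + √(-1 - 6))*(-44))*(14*(-5)))) = 393558*(1/460208) + 483138/((((2 + √(-7))*(-44))*(-70))) = 196779/230104 + 483138/((((2 + I*√7)*(-44))*(-70))) = 196779/230104 + 483138/(((-88 - 44*I*√7)*(-70))) = 196779/230104 + 483138/(6160 + 3080*I*√7)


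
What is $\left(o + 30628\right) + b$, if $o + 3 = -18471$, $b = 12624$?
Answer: $24778$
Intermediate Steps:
$o = -18474$ ($o = -3 - 18471 = -18474$)
$\left(o + 30628\right) + b = \left(-18474 + 30628\right) + 12624 = 12154 + 12624 = 24778$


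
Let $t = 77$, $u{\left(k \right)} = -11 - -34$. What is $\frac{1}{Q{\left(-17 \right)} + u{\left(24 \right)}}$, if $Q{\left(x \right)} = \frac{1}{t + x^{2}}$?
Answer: $\frac{366}{8419} \approx 0.043473$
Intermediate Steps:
$u{\left(k \right)} = 23$ ($u{\left(k \right)} = -11 + 34 = 23$)
$Q{\left(x \right)} = \frac{1}{77 + x^{2}}$
$\frac{1}{Q{\left(-17 \right)} + u{\left(24 \right)}} = \frac{1}{\frac{1}{77 + \left(-17\right)^{2}} + 23} = \frac{1}{\frac{1}{77 + 289} + 23} = \frac{1}{\frac{1}{366} + 23} = \frac{1}{\frac{8419}{366}} = \frac{366}{8419}$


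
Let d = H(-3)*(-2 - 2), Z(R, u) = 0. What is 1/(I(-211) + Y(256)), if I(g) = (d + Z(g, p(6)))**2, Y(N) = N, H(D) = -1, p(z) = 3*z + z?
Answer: 1/272 ≈ 0.0036765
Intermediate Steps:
p(z) = 4*z
d = 4 (d = -(-2 - 2) = -1*(-4) = 4)
I(g) = 16 (I(g) = (4 + 0)**2 = 4**2 = 16)
1/(I(-211) + Y(256)) = 1/(16 + 256) = 1/272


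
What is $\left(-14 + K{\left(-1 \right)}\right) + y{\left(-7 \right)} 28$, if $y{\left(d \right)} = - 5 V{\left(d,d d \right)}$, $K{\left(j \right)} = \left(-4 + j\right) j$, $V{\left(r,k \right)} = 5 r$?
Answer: $4891$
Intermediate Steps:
$K{\left(j \right)} = j \left(-4 + j\right)$
$y{\left(d \right)} = - 25 d$ ($y{\left(d \right)} = - 5 \cdot 5 d = - 25 d$)
$\left(-14 + K{\left(-1 \right)}\right) + y{\left(-7 \right)} 28 = \left(-14 - \left(-4 - 1\right)\right) + \left(-25\right) \left(-7\right) 28 = \left(-14 - -5\right) + 175 \cdot 28 = \left(-14 + 5\right) + 4900 = -9 + 4900 = 4891$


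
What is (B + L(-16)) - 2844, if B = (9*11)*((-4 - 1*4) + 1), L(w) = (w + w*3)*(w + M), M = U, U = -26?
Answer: -849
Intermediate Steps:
M = -26
L(w) = 4*w*(-26 + w) (L(w) = (w + w*3)*(w - 26) = (w + 3*w)*(-26 + w) = (4*w)*(-26 + w) = 4*w*(-26 + w))
B = -693 (B = 99*((-4 - 4) + 1) = 99*(-8 + 1) = 99*(-7) = -693)
(B + L(-16)) - 2844 = (-693 + 4*(-16)*(-26 - 16)) - 2844 = (-693 + 4*(-16)*(-42)) - 2844 = (-693 + 2688) - 2844 = 1995 - 2844 = -849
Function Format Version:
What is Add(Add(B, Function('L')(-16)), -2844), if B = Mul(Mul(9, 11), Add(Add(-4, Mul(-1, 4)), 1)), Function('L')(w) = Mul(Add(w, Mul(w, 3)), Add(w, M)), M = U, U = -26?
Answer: -849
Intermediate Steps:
M = -26
Function('L')(w) = Mul(4, w, Add(-26, w)) (Function('L')(w) = Mul(Add(w, Mul(w, 3)), Add(w, -26)) = Mul(Add(w, Mul(3, w)), Add(-26, w)) = Mul(Mul(4, w), Add(-26, w)) = Mul(4, w, Add(-26, w)))
B = -693 (B = Mul(99, Add(Add(-4, -4), 1)) = Mul(99, Add(-8, 1)) = Mul(99, -7) = -693)
Add(Add(B, Function('L')(-16)), -2844) = Add(Add(-693, Mul(4, -16, Add(-26, -16))), -2844) = Add(Add(-693, Mul(4, -16, -42)), -2844) = Add(Add(-693, 2688), -2844) = Add(1995, -2844) = -849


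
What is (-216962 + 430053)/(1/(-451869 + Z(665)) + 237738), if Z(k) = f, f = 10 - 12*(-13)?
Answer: 96253843973/107386967813 ≈ 0.89633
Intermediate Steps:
f = 166 (f = 10 + 156 = 166)
Z(k) = 166
(-216962 + 430053)/(1/(-451869 + Z(665)) + 237738) = (-216962 + 430053)/(1/(-451869 + 166) + 237738) = 213091/(1/(-451703) + 237738) = 213091/(-1/451703 + 237738) = 213091/(107386967813/451703) = 213091*(451703/107386967813) = 96253843973/107386967813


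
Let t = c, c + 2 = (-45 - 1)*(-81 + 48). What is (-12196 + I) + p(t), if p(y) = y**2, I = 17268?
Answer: 2303328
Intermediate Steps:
c = 1516 (c = -2 + (-45 - 1)*(-81 + 48) = -2 - 46*(-33) = -2 + 1518 = 1516)
t = 1516
(-12196 + I) + p(t) = (-12196 + 17268) + 1516**2 = 5072 + 2298256 = 2303328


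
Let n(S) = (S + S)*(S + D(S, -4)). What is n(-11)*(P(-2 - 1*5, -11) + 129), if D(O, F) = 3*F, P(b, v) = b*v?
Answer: 104236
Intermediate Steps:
n(S) = 2*S*(-12 + S) (n(S) = (S + S)*(S + 3*(-4)) = (2*S)*(S - 12) = (2*S)*(-12 + S) = 2*S*(-12 + S))
n(-11)*(P(-2 - 1*5, -11) + 129) = (2*(-11)*(-12 - 11))*((-2 - 1*5)*(-11) + 129) = (2*(-11)*(-23))*((-2 - 5)*(-11) + 129) = 506*(-7*(-11) + 129) = 506*(77 + 129) = 506*206 = 104236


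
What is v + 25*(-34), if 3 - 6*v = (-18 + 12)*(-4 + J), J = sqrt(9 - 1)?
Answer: -1707/2 + 2*sqrt(2) ≈ -850.67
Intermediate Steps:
J = 2*sqrt(2) (J = sqrt(8) = 2*sqrt(2) ≈ 2.8284)
v = -7/2 + 2*sqrt(2) (v = 1/2 - (-18 + 12)*(-4 + 2*sqrt(2))/6 = 1/2 - (-1)*(-4 + 2*sqrt(2)) = 1/2 - (24 - 12*sqrt(2))/6 = 1/2 + (-4 + 2*sqrt(2)) = -7/2 + 2*sqrt(2) ≈ -0.67157)
v + 25*(-34) = (-7/2 + 2*sqrt(2)) + 25*(-34) = (-7/2 + 2*sqrt(2)) - 850 = -1707/2 + 2*sqrt(2)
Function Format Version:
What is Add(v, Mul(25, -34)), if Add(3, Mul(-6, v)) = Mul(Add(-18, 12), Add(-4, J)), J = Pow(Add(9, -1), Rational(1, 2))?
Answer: Add(Rational(-1707, 2), Mul(2, Pow(2, Rational(1, 2)))) ≈ -850.67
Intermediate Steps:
J = Mul(2, Pow(2, Rational(1, 2))) (J = Pow(8, Rational(1, 2)) = Mul(2, Pow(2, Rational(1, 2))) ≈ 2.8284)
v = Add(Rational(-7, 2), Mul(2, Pow(2, Rational(1, 2)))) (v = Add(Rational(1, 2), Mul(Rational(-1, 6), Mul(Add(-18, 12), Add(-4, Mul(2, Pow(2, Rational(1, 2))))))) = Add(Rational(1, 2), Mul(Rational(-1, 6), Mul(-6, Add(-4, Mul(2, Pow(2, Rational(1, 2))))))) = Add(Rational(1, 2), Mul(Rational(-1, 6), Add(24, Mul(-12, Pow(2, Rational(1, 2)))))) = Add(Rational(1, 2), Add(-4, Mul(2, Pow(2, Rational(1, 2))))) = Add(Rational(-7, 2), Mul(2, Pow(2, Rational(1, 2)))) ≈ -0.67157)
Add(v, Mul(25, -34)) = Add(Add(Rational(-7, 2), Mul(2, Pow(2, Rational(1, 2)))), Mul(25, -34)) = Add(Add(Rational(-7, 2), Mul(2, Pow(2, Rational(1, 2)))), -850) = Add(Rational(-1707, 2), Mul(2, Pow(2, Rational(1, 2))))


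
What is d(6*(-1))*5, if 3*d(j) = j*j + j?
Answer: 50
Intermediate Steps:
d(j) = j/3 + j²/3 (d(j) = (j*j + j)/3 = (j² + j)/3 = (j + j²)/3 = j/3 + j²/3)
d(6*(-1))*5 = ((6*(-1))*(1 + 6*(-1))/3)*5 = ((⅓)*(-6)*(1 - 6))*5 = ((⅓)*(-6)*(-5))*5 = 10*5 = 50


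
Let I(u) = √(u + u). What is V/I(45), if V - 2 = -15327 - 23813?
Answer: -6523*√10/5 ≈ -4125.5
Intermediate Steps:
I(u) = √2*√u (I(u) = √(2*u) = √2*√u)
V = -39138 (V = 2 + (-15327 - 23813) = 2 - 39140 = -39138)
V/I(45) = -39138*√10/30 = -6523*√10/5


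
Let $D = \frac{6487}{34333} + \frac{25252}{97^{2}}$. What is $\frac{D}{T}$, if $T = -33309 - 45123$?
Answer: $- \frac{71385623}{1948970023008} \approx -3.6627 \cdot 10^{-5}$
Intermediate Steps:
$T = -78432$ ($T = -33309 - 45123 = -78432$)
$D = \frac{71385623}{24849169}$ ($D = 6487 \cdot \frac{1}{34333} + \frac{25252}{9409} = \frac{499}{2641} + 25252 \cdot \frac{1}{9409} = \frac{499}{2641} + \frac{25252}{9409} = \frac{71385623}{24849169} \approx 2.8728$)
$\frac{D}{T} = \frac{71385623}{24849169 \left(-78432\right)} = \frac{71385623}{24849169} \left(- \frac{1}{78432}\right) = - \frac{71385623}{1948970023008}$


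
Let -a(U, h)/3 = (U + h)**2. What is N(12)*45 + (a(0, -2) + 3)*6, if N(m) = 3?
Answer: 81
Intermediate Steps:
a(U, h) = -3*(U + h)**2
N(12)*45 + (a(0, -2) + 3)*6 = 3*45 + (-3*(0 - 2)**2 + 3)*6 = 135 + (-3*(-2)**2 + 3)*6 = 135 + (-3*4 + 3)*6 = 135 + (-12 + 3)*6 = 135 - 9*6 = 135 - 54 = 81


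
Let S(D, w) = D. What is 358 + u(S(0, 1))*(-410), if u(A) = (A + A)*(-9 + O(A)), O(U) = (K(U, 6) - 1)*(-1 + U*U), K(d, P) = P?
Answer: 358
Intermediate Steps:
O(U) = -5 + 5*U² (O(U) = (6 - 1)*(-1 + U*U) = 5*(-1 + U²) = -5 + 5*U²)
u(A) = 2*A*(-14 + 5*A²) (u(A) = (A + A)*(-9 + (-5 + 5*A²)) = (2*A)*(-14 + 5*A²) = 2*A*(-14 + 5*A²))
358 + u(S(0, 1))*(-410) = 358 + (-28*0 + 10*0³)*(-410) = 358 + (0 + 10*0)*(-410) = 358 + (0 + 0)*(-410) = 358 + 0*(-410) = 358 + 0 = 358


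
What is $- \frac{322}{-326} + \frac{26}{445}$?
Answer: $\frac{75883}{72535} \approx 1.0462$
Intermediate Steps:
$- \frac{322}{-326} + \frac{26}{445} = \left(-322\right) \left(- \frac{1}{326}\right) + 26 \cdot \frac{1}{445} = \frac{161}{163} + \frac{26}{445} = \frac{75883}{72535}$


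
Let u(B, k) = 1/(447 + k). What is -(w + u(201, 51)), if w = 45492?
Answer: -22655017/498 ≈ -45492.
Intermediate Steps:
-(w + u(201, 51)) = -(45492 + 1/(447 + 51)) = -(45492 + 1/498) = -1*22655017/498 = -22655017/498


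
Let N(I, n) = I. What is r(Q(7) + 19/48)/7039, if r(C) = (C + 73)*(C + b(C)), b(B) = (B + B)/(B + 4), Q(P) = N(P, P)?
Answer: 880874635/8871167232 ≈ 0.099296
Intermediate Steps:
Q(P) = P
b(B) = 2*B/(4 + B) (b(B) = (2*B)/(4 + B) = 2*B/(4 + B))
r(C) = (73 + C)*(C + 2*C/(4 + C)) (r(C) = (C + 73)*(C + 2*C/(4 + C)) = (73 + C)*(C + 2*C/(4 + C)))
r(Q(7) + 19/48)/7039 = ((7 + 19/48)*(438 + (7 + 19/48)² + 79*(7 + 19/48))/(4 + (7 + 19/48)))/7039 = ((7 + 19*(1/48))*(438 + (7 + 19*(1/48))² + 79*(7 + 19*(1/48)))/(4 + (7 + 19*(1/48))))*(1/7039) = ((7 + 19/48)*(438 + (7 + 19/48)² + 79*(7 + 19/48))/(4 + (7 + 19/48)))*(1/7039) = (355*(438 + (355/48)² + 79*(355/48))/(48*(4 + 355/48)))*(1/7039) = (355*(438 + 126025/2304 + 28045/48)/(48*(547/48)))*(1/7039) = ((355/48)*(48/547)*(2481337/2304))*(1/7039) = (880874635/1260288)*(1/7039) = 880874635/8871167232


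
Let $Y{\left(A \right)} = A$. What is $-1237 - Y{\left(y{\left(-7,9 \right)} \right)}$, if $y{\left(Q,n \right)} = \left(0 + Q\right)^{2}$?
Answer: $-1286$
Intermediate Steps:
$y{\left(Q,n \right)} = Q^{2}$
$-1237 - Y{\left(y{\left(-7,9 \right)} \right)} = -1237 - \left(-7\right)^{2} = -1237 - 49 = -1286$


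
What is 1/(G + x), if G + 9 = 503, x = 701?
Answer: 1/1195 ≈ 0.00083682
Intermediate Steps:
G = 494 (G = -9 + 503 = 494)
1/(G + x) = 1/(494 + 701) = 1/1195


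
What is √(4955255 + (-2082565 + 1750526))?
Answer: 4*√288951 ≈ 2150.2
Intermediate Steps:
√(4955255 + (-2082565 + 1750526)) = √(4955255 - 332039) = √4623216 = 4*√288951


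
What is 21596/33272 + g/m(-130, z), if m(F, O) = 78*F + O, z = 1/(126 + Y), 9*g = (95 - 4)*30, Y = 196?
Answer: 50447144203/81476781366 ≈ 0.61916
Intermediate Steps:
g = 910/3 (g = ((95 - 4)*30)/9 = (91*30)/9 = (⅑)*2730 = 910/3 ≈ 303.33)
z = 1/322 (z = 1/(126 + 196) = 1/322 ≈ 0.0031056)
m(F, O) = O + 78*F
21596/33272 + g/m(-130, z) = 21596/33272 + 910/(3*(1/322 + 78*(-130))) = 21596*(1/33272) + 910/(3*(1/322 - 10140)) = 5399/8318 + 910/(3*(-3265079/322)) = 5399/8318 + (910/3)*(-322/3265079) = 5399/8318 - 293020/9795237 = 50447144203/81476781366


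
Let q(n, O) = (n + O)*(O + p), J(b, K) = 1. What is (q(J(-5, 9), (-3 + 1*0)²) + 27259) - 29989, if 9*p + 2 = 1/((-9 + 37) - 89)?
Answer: -483530/183 ≈ -2642.2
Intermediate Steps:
p = -41/183 (p = -2/9 + 1/(9*((-9 + 37) - 89)) = -2/9 + 1/(9*(28 - 89)) = -2/9 + (⅑)/(-61) = -2/9 + (⅑)*(-1/61) = -2/9 - 1/549 = -41/183 ≈ -0.22404)
q(n, O) = (-41/183 + O)*(O + n) (q(n, O) = (n + O)*(O - 41/183) = (O + n)*(-41/183 + O) = (-41/183 + O)*(O + n))
(q(J(-5, 9), (-3 + 1*0)²) + 27259) - 29989 = ((((-3 + 1*0)²)² - 41*(-3 + 1*0)²/183 - 41/183*1 + (-3 + 1*0)²*1) + 27259) - 29989 = ((((-3 + 0)²)² - 41*(-3 + 0)²/183 - 41/183 + (-3 + 0)²*1) + 27259) - 29989 = ((((-3)²)² - 41/183*(-3)² - 41/183 + (-3)²*1) + 27259) - 29989 = ((9² - 41/183*9 - 41/183 + 9*1) + 27259) - 29989 = ((81 - 123/61 - 41/183 + 9) + 27259) - 29989 = (16060/183 + 27259) - 29989 = 5004457/183 - 29989 = -483530/183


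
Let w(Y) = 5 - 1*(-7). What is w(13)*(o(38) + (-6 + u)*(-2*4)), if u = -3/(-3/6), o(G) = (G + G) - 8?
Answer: 816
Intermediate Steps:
o(G) = -8 + 2*G (o(G) = 2*G - 8 = -8 + 2*G)
w(Y) = 12 (w(Y) = 5 + 7 = 12)
u = 6 (u = -3/(-3*⅙) = -3/(-½) = -2*(-3) = 6)
w(13)*(o(38) + (-6 + u)*(-2*4)) = 12*((-8 + 2*38) + (-6 + 6)*(-2*4)) = 12*((-8 + 76) + 0*(-8)) = 12*(68 + 0) = 12*68 = 816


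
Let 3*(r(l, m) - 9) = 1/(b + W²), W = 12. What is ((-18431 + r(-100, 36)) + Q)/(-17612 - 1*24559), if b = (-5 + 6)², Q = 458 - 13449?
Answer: 13664654/18344385 ≈ 0.74490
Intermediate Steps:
Q = -12991
b = 1 (b = 1² = 1)
r(l, m) = 3916/435 (r(l, m) = 9 + 1/(3*(1 + 12²)) = 9 + 1/(3*(1 + 144)) = 9 + (⅓)/145 = 9 + (⅓)*(1/145) = 9 + 1/435 = 3916/435)
((-18431 + r(-100, 36)) + Q)/(-17612 - 1*24559) = ((-18431 + 3916/435) - 12991)/(-17612 - 1*24559) = (-8013569/435 - 12991)/(-17612 - 24559) = -13664654/435/(-42171) = -13664654/435*(-1/42171) = 13664654/18344385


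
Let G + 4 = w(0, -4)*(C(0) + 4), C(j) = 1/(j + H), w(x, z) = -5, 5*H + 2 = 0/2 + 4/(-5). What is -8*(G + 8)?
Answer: 396/7 ≈ 56.571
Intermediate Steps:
H = -14/25 (H = -2/5 + (0/2 + 4/(-5))/5 = -2/5 + (0*(1/2) + 4*(-1/5))/5 = -2/5 + (0 - 4/5)/5 = -2/5 + (1/5)*(-4/5) = -2/5 - 4/25 = -14/25 ≈ -0.56000)
C(j) = 1/(-14/25 + j) (C(j) = 1/(j - 14/25) = 1/(-14/25 + j))
G = -211/14 (G = -4 - 5*(25/(-14 + 25*0) + 4) = -4 - 5*(25/(-14 + 0) + 4) = -4 - 5*(25/(-14) + 4) = -4 - 5*(25*(-1/14) + 4) = -4 - 5*(-25/14 + 4) = -4 - 5*31/14 = -4 - 155/14 = -211/14 ≈ -15.071)
-8*(G + 8) = -8*(-211/14 + 8) = -8*(-99/14) = 396/7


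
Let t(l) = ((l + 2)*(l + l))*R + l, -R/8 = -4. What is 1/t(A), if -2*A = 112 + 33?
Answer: 2/654095 ≈ 3.0577e-6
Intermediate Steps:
R = 32 (R = -8*(-4) = 32)
A = -145/2 (A = -(112 + 33)/2 = -½*145 = -145/2 ≈ -72.500)
t(l) = l + 64*l*(2 + l) (t(l) = ((l + 2)*(l + l))*32 + l = ((2 + l)*(2*l))*32 + l = (2*l*(2 + l))*32 + l = 64*l*(2 + l) + l = l + 64*l*(2 + l))
1/t(A) = 1/(-145*(129 + 64*(-145/2))/2) = 1/(-145*(129 - 4640)/2) = 1/(-145/2*(-4511)) = 1/(654095/2) = 2/654095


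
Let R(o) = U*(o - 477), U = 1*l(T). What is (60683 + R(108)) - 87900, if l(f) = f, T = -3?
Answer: -26110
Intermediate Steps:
U = -3 (U = 1*(-3) = -3)
R(o) = 1431 - 3*o (R(o) = -3*(o - 477) = -3*(-477 + o) = 1431 - 3*o)
(60683 + R(108)) - 87900 = (60683 + (1431 - 3*108)) - 87900 = (60683 + (1431 - 324)) - 87900 = (60683 + 1107) - 87900 = 61790 - 87900 = -26110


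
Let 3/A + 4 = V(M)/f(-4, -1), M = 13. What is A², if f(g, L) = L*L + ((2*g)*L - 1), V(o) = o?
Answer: 576/361 ≈ 1.5956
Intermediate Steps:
f(g, L) = -1 + L² + 2*L*g (f(g, L) = L² + (2*L*g - 1) = L² + (-1 + 2*L*g) = -1 + L² + 2*L*g)
A = -24/19 (A = 3/(-4 + 13/(-1 + (-1)² + 2*(-1)*(-4))) = 3/(-4 + 13/(-1 + 1 + 8)) = 3/(-4 + 13/8) = 3/(-19/8) = 3*(-8/19) = -24/19 ≈ -1.2632)
A² = (-24/19)² = 576/361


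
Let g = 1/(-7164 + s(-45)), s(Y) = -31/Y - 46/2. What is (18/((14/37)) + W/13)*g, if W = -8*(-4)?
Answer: -204885/29427944 ≈ -0.0069623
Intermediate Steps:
s(Y) = -23 - 31/Y (s(Y) = -31/Y - 46*½ = -31/Y - 23 = -23 - 31/Y)
W = 32
g = -45/323384 (g = 1/(-7164 + (-23 - 31/(-45))) = 1/(-7164 + (-23 - 31*(-1/45))) = 1/(-7164 + (-23 + 31/45)) = 1/(-7164 - 1004/45) = 1/(-323384/45) = -45/323384 ≈ -0.00013915)
(18/((14/37)) + W/13)*g = (18/((14/37)) + 32/13)*(-45/323384) = (18/((14*(1/37))) + 32*(1/13))*(-45/323384) = (18/(14/37) + 32/13)*(-45/323384) = (18*(37/14) + 32/13)*(-45/323384) = (333/7 + 32/13)*(-45/323384) = (4553/91)*(-45/323384) = -204885/29427944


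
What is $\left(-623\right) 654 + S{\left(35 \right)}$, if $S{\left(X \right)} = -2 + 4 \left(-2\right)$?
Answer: $-407452$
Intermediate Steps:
$S{\left(X \right)} = -10$ ($S{\left(X \right)} = -2 - 8 = -10$)
$\left(-623\right) 654 + S{\left(35 \right)} = \left(-623\right) 654 - 10 = -407442 - 10 = -407452$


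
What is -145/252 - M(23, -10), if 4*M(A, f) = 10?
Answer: -775/252 ≈ -3.0754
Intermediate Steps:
M(A, f) = 5/2 (M(A, f) = (¼)*10 = 5/2)
-145/252 - M(23, -10) = -145/252 - 1*5/2 = -145*1/252 - 5/2 = -145/252 - 5/2 = -775/252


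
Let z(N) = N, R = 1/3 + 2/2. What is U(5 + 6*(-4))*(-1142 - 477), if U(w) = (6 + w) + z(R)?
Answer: 56665/3 ≈ 18888.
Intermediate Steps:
R = 4/3 (R = 1*(⅓) + 2*(½) = ⅓ + 1 = 4/3 ≈ 1.3333)
U(w) = 22/3 + w (U(w) = (6 + w) + 4/3 = 22/3 + w)
U(5 + 6*(-4))*(-1142 - 477) = (22/3 + (5 + 6*(-4)))*(-1142 - 477) = (22/3 + (5 - 24))*(-1619) = (22/3 - 19)*(-1619) = -35/3*(-1619) = 56665/3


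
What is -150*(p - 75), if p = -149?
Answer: 33600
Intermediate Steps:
-150*(p - 75) = -150*(-149 - 75) = -150*(-224) = 33600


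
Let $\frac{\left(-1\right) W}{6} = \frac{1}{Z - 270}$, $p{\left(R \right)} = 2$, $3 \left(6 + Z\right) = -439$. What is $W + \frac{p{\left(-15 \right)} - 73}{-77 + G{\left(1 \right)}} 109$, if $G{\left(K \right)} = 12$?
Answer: $\frac{9806483}{82355} \approx 119.08$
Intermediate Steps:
$Z = - \frac{457}{3}$ ($Z = -6 + \frac{1}{3} \left(-439\right) = -6 - \frac{439}{3} = - \frac{457}{3} \approx -152.33$)
$W = \frac{18}{1267}$ ($W = - \frac{6}{- \frac{457}{3} - 270} = - \frac{6}{- \frac{1267}{3}} = \left(-6\right) \left(- \frac{3}{1267}\right) = \frac{18}{1267} \approx 0.014207$)
$W + \frac{p{\left(-15 \right)} - 73}{-77 + G{\left(1 \right)}} 109 = \frac{18}{1267} + \frac{2 - 73}{-77 + 12} \cdot 109 = \frac{18}{1267} + - \frac{71}{-65} \cdot 109 = \frac{18}{1267} + \left(-71\right) \left(- \frac{1}{65}\right) 109 = \frac{18}{1267} + \frac{71}{65} \cdot 109 = \frac{18}{1267} + \frac{7739}{65} = \frac{9806483}{82355}$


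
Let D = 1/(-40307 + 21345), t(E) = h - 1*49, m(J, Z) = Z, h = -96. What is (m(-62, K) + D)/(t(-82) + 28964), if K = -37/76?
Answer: -18465/1092931756 ≈ -1.6895e-5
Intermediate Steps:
K = -37/76 (K = -37*1/76 = -37/76 ≈ -0.48684)
t(E) = -145 (t(E) = -96 - 1*49 = -96 - 49 = -145)
D = -1/18962 (D = 1/(-18962) = -1/18962 ≈ -5.2737e-5)
(m(-62, K) + D)/(t(-82) + 28964) = (-37/76 - 1/18962)/(-145 + 28964) = -18465/37924/28819 = -18465/37924*1/28819 = -18465/1092931756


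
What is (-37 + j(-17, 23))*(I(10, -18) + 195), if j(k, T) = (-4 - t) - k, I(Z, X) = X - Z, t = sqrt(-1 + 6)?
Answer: -4008 - 167*sqrt(5) ≈ -4381.4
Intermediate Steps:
t = sqrt(5) ≈ 2.2361
j(k, T) = -4 - k - sqrt(5) (j(k, T) = (-4 - sqrt(5)) - k = -4 - k - sqrt(5))
(-37 + j(-17, 23))*(I(10, -18) + 195) = (-37 + (-4 - 1*(-17) - sqrt(5)))*((-18 - 1*10) + 195) = (-37 + (-4 + 17 - sqrt(5)))*((-18 - 10) + 195) = (-37 + (13 - sqrt(5)))*(-28 + 195) = (-24 - sqrt(5))*167 = -4008 - 167*sqrt(5)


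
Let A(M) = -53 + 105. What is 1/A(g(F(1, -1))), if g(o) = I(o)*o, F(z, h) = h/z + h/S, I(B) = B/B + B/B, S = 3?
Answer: 1/52 ≈ 0.019231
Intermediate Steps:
I(B) = 2 (I(B) = 1 + 1 = 2)
F(z, h) = h/3 + h/z (F(z, h) = h/z + h/3 = h/3 + h/z)
g(o) = 2*o
A(M) = 52
1/A(g(F(1, -1))) = 1/52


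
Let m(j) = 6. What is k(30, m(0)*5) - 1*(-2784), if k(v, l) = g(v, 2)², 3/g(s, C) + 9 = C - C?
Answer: 25057/9 ≈ 2784.1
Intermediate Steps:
g(s, C) = -⅓ (g(s, C) = 3/(-9 + (C - C)) = 3/(-9 + 0) = 3/(-9) = 3*(-⅑) = -⅓)
k(v, l) = ⅑ (k(v, l) = (-⅓)² = ⅑)
k(30, m(0)*5) - 1*(-2784) = ⅑ - 1*(-2784) = ⅑ + 2784 = 25057/9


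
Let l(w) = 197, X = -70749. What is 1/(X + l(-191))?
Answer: -1/70552 ≈ -1.4174e-5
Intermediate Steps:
1/(X + l(-191)) = 1/(-70749 + 197) = 1/(-70552) = -1/70552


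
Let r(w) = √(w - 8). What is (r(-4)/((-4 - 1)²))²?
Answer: -12/625 ≈ -0.019200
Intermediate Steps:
r(w) = √(-8 + w)
(r(-4)/((-4 - 1)²))² = (√(-8 - 4)/((-4 - 1)²))² = (√(-12)/((-5)²))² = ((2*I*√3)/25)² = ((2*I*√3)*(1/25))² = (2*I*√3/25)² = -12/625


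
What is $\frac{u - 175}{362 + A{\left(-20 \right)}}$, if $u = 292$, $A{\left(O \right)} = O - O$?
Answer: $\frac{117}{362} \approx 0.3232$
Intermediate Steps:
$A{\left(O \right)} = 0$
$\frac{u - 175}{362 + A{\left(-20 \right)}} = \frac{292 - 175}{362 + 0} = \frac{117}{362}$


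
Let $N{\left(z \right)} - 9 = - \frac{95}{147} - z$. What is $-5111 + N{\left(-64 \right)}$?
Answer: $- \frac{740681}{147} \approx -5038.6$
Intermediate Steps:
$N{\left(z \right)} = \frac{1228}{147} - z$ ($N{\left(z \right)} = 9 - \left(\frac{95}{147} + z\right) = \frac{1228}{147} - z$)
$-5111 + N{\left(-64 \right)} = -5111 + \left(\frac{1228}{147} - -64\right) = -5111 + \left(\frac{1228}{147} + 64\right) = -5111 + \frac{10636}{147} = - \frac{740681}{147}$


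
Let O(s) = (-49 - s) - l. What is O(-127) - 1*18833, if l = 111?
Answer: -18866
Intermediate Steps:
O(s) = -160 - s (O(s) = (-49 - s) - 1*111 = (-49 - s) - 111 = -160 - s)
O(-127) - 1*18833 = (-160 - 1*(-127)) - 1*18833 = (-160 + 127) - 18833 = -33 - 18833 = -18866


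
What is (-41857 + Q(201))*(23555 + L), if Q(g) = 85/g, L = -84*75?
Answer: -145169282860/201 ≈ -7.2224e+8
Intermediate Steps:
L = -6300
(-41857 + Q(201))*(23555 + L) = (-41857 + 85/201)*(23555 - 6300) = (-41857 + 85*(1/201))*17255 = (-41857 + 85/201)*17255 = -8413172/201*17255 = -145169282860/201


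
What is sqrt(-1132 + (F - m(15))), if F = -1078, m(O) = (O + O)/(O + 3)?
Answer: I*sqrt(19905)/3 ≈ 47.028*I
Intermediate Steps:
m(O) = 2*O/(3 + O) (m(O) = (2*O)/(3 + O) = 2*O/(3 + O))
sqrt(-1132 + (F - m(15))) = sqrt(-1132 + (-1078 - 2*15/(3 + 15))) = sqrt(-1132 + (-1078 - 2*15/18)) = sqrt(-1132 + (-1078 - 1*5/3)) = sqrt(-1132 + (-1078 - 5/3)) = sqrt(-1132 - 3239/3) = sqrt(-6635/3) = I*sqrt(19905)/3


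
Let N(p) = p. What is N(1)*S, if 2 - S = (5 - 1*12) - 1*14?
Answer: 23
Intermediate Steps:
S = 23 (S = 2 - ((5 - 1*12) - 1*14) = 2 - ((5 - 12) - 14) = 2 - (-7 - 14) = 2 - 1*(-21) = 2 + 21 = 23)
N(1)*S = 1*23 = 23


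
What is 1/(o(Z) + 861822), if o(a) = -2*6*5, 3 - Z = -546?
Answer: 1/861762 ≈ 1.1604e-6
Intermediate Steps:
Z = 549 (Z = 3 - 1*(-546) = 3 + 546 = 549)
o(a) = -60 (o(a) = -12*5 = -60)
1/(o(Z) + 861822) = 1/(-60 + 861822) = 1/861762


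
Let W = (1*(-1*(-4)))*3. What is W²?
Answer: 144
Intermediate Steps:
W = 12 (W = (1*4)*3 = 4*3 = 12)
W² = 12² = 144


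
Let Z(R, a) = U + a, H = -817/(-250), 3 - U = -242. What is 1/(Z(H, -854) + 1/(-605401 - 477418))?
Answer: -1082819/659436772 ≈ -0.0016420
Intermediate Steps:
U = 245 (U = 3 - 1*(-242) = 3 + 242 = 245)
H = 817/250 (H = -817*(-1/250) = 817/250 ≈ 3.2680)
Z(R, a) = 245 + a
1/(Z(H, -854) + 1/(-605401 - 477418)) = 1/((245 - 854) + 1/(-605401 - 477418)) = 1/(-609 + 1/(-1082819)) = 1/(-609 - 1/1082819) = 1/(-659436772/1082819) = -1082819/659436772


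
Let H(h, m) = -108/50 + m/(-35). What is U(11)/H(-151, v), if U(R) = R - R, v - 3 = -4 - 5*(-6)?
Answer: 0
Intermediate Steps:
v = 29 (v = 3 + (-4 - 5*(-6)) = 3 + (-4 + 30) = 3 + 26 = 29)
H(h, m) = -54/25 - m/35 (H(h, m) = -108*1/50 + m*(-1/35) = -54/25 - m/35)
U(R) = 0
U(11)/H(-151, v) = 0/(-54/25 - 1/35*29) = 0/(-54/25 - 29/35) = 0/(-523/175) = 0*(-175/523) = 0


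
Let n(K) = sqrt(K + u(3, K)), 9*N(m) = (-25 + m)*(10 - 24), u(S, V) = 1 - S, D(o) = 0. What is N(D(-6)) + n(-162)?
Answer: 350/9 + 2*I*sqrt(41) ≈ 38.889 + 12.806*I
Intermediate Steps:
N(m) = 350/9 - 14*m/9 (N(m) = ((-25 + m)*(10 - 24))/9 = ((-25 + m)*(-14))/9 = (350 - 14*m)/9 = 350/9 - 14*m/9)
n(K) = sqrt(-2 + K) (n(K) = sqrt(K + (1 - 1*3)) = sqrt(K + (1 - 3)) = sqrt(K - 2) = sqrt(-2 + K))
N(D(-6)) + n(-162) = (350/9 - 14/9*0) + sqrt(-2 - 162) = (350/9 + 0) + sqrt(-164) = 350/9 + 2*I*sqrt(41)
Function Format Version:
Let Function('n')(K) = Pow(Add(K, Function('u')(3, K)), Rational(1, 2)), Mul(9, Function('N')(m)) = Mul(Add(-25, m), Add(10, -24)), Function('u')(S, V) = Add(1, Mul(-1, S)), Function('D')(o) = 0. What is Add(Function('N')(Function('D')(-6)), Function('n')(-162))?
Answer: Add(Rational(350, 9), Mul(2, I, Pow(41, Rational(1, 2)))) ≈ Add(38.889, Mul(12.806, I))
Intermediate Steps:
Function('N')(m) = Add(Rational(350, 9), Mul(Rational(-14, 9), m)) (Function('N')(m) = Mul(Rational(1, 9), Mul(Add(-25, m), Add(10, -24))) = Mul(Rational(1, 9), Mul(Add(-25, m), -14)) = Mul(Rational(1, 9), Add(350, Mul(-14, m))) = Add(Rational(350, 9), Mul(Rational(-14, 9), m)))
Function('n')(K) = Pow(Add(-2, K), Rational(1, 2)) (Function('n')(K) = Pow(Add(K, Add(1, Mul(-1, 3))), Rational(1, 2)) = Pow(Add(K, Add(1, -3)), Rational(1, 2)) = Pow(Add(K, -2), Rational(1, 2)) = Pow(Add(-2, K), Rational(1, 2)))
Add(Function('N')(Function('D')(-6)), Function('n')(-162)) = Add(Add(Rational(350, 9), Mul(Rational(-14, 9), 0)), Pow(Add(-2, -162), Rational(1, 2))) = Add(Add(Rational(350, 9), 0), Pow(-164, Rational(1, 2))) = Add(Rational(350, 9), Mul(2, I, Pow(41, Rational(1, 2))))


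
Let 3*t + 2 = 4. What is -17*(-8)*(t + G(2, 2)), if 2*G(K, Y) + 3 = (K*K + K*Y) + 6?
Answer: 2516/3 ≈ 838.67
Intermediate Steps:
t = ⅔ (t = -⅔ + (⅓)*4 = -⅔ + 4/3 = ⅔ ≈ 0.66667)
G(K, Y) = 3/2 + K²/2 + K*Y/2 (G(K, Y) = -3/2 + ((K*K + K*Y) + 6)/2 = -3/2 + ((K² + K*Y) + 6)/2 = -3/2 + (6 + K² + K*Y)/2 = -3/2 + (3 + K²/2 + K*Y/2) = 3/2 + K²/2 + K*Y/2)
-17*(-8)*(t + G(2, 2)) = -17*(-8)*(⅔ + (3/2 + (½)*2² + (½)*2*2)) = -(-136)*(⅔ + (3/2 + (½)*4 + 2)) = -(-136)*(⅔ + (3/2 + 2 + 2)) = -(-136)*(⅔ + 11/2) = -(-136)*37/6 = -1*(-2516/3) = 2516/3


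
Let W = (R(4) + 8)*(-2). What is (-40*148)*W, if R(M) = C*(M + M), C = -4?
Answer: -284160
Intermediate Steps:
R(M) = -8*M (R(M) = -4*(M + M) = -8*M)
W = 48 (W = (-8*4 + 8)*(-2) = (-32 + 8)*(-2) = -24*(-2) = 48)
(-40*148)*W = -40*148*48 = -5920*48 = -284160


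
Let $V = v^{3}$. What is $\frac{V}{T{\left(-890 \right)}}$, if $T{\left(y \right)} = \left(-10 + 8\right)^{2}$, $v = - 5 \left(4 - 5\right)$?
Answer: $\frac{125}{4} \approx 31.25$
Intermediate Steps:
$v = 5$ ($v = \left(-5\right) \left(-1\right) = 5$)
$T{\left(y \right)} = 4$ ($T{\left(y \right)} = \left(-2\right)^{2} = 4$)
$V = 125$ ($V = 5^{3} = 125$)
$\frac{V}{T{\left(-890 \right)}} = \frac{125}{4}$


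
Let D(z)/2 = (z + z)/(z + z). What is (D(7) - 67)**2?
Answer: 4225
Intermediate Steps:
D(z) = 2 (D(z) = 2*((z + z)/(z + z)) = 2*((2*z)/((2*z))) = 2*((2*z)*(1/(2*z))) = 2*1 = 2)
(D(7) - 67)**2 = (2 - 67)**2 = (-65)**2 = 4225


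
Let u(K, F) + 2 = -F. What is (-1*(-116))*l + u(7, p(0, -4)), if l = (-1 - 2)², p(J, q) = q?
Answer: 1046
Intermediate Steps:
u(K, F) = -2 - F
l = 9 (l = (-3)² = 9)
(-1*(-116))*l + u(7, p(0, -4)) = -1*(-116)*9 + (-2 - 1*(-4)) = 116*9 + (-2 + 4) = 1044 + 2 = 1046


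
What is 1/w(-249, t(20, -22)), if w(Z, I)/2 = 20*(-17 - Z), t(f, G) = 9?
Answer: 1/9280 ≈ 0.00010776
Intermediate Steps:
w(Z, I) = -680 - 40*Z (w(Z, I) = 2*(20*(-17 - Z)) = 2*(-340 - 20*Z) = -680 - 40*Z)
1/w(-249, t(20, -22)) = 1/(-680 - 40*(-249)) = 1/(-680 + 9960) = 1/9280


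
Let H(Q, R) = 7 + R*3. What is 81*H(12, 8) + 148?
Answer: 2659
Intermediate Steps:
H(Q, R) = 7 + 3*R
81*H(12, 8) + 148 = 81*(7 + 3*8) + 148 = 81*(7 + 24) + 148 = 81*31 + 148 = 2511 + 148 = 2659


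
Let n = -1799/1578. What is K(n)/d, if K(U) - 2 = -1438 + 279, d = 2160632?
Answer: -1157/2160632 ≈ -0.00053549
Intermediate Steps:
n = -1799/1578 (n = -1799*1/1578 = -1799/1578 ≈ -1.1401)
K(U) = -1157 (K(U) = 2 + (-1438 + 279) = 2 - 1159 = -1157)
K(n)/d = -1157/2160632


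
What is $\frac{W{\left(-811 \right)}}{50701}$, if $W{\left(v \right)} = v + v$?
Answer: $- \frac{1622}{50701} \approx -0.031991$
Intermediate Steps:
$W{\left(v \right)} = 2 v$
$\frac{W{\left(-811 \right)}}{50701} = \frac{2 \left(-811\right)}{50701} = \left(-1622\right) \frac{1}{50701} = - \frac{1622}{50701}$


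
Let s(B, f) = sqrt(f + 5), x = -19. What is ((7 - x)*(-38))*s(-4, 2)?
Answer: -988*sqrt(7) ≈ -2614.0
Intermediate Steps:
s(B, f) = sqrt(5 + f)
((7 - x)*(-38))*s(-4, 2) = ((7 - 1*(-19))*(-38))*sqrt(5 + 2) = ((7 + 19)*(-38))*sqrt(7) = (26*(-38))*sqrt(7) = -988*sqrt(7)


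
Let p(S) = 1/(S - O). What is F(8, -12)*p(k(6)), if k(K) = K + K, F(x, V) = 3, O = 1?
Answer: 3/11 ≈ 0.27273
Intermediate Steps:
k(K) = 2*K
p(S) = 1/(-1 + S) (p(S) = 1/(S - 1*1) = 1/(S - 1) = 1/(-1 + S))
F(8, -12)*p(k(6)) = 3/(-1 + 2*6) = 3/(-1 + 12) = 3/11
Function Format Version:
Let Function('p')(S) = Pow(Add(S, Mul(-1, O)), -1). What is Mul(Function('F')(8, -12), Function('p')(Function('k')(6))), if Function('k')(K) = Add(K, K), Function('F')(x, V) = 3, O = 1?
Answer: Rational(3, 11) ≈ 0.27273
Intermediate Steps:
Function('k')(K) = Mul(2, K)
Function('p')(S) = Pow(Add(-1, S), -1) (Function('p')(S) = Pow(Add(S, Mul(-1, 1)), -1) = Pow(Add(S, -1), -1) = Pow(Add(-1, S), -1))
Mul(Function('F')(8, -12), Function('p')(Function('k')(6))) = Mul(3, Pow(Add(-1, Mul(2, 6)), -1)) = Mul(3, Pow(Add(-1, 12), -1)) = Mul(3, Pow(11, -1)) = Mul(3, Rational(1, 11)) = Rational(3, 11)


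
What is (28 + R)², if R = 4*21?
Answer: 12544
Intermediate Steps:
R = 84
(28 + R)² = (28 + 84)² = 112² = 12544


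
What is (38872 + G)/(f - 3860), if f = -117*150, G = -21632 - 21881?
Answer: 4641/21410 ≈ 0.21677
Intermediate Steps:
G = -43513
f = -17550
(38872 + G)/(f - 3860) = (38872 - 43513)/(-17550 - 3860) = -4641/(-21410) = -4641*(-1/21410) = 4641/21410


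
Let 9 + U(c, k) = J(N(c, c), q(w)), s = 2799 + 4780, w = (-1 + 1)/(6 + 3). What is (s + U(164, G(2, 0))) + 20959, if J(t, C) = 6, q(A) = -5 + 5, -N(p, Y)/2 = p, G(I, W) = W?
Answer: 28535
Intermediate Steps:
w = 0 (w = 0/9 = 0*(⅑) = 0)
N(p, Y) = -2*p
q(A) = 0
s = 7579
U(c, k) = -3 (U(c, k) = -9 + 6 = -3)
(s + U(164, G(2, 0))) + 20959 = (7579 - 3) + 20959 = 7576 + 20959 = 28535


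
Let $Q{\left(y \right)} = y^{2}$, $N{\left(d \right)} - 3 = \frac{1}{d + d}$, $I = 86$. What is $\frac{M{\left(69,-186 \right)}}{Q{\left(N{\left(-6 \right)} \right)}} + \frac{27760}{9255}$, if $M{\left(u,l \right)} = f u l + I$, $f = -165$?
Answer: $\frac{80637994832}{323925} \approx 2.4894 \cdot 10^{5}$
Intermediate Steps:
$N{\left(d \right)} = 3 + \frac{1}{2 d}$ ($N{\left(d \right)} = 3 + \frac{1}{d + d} = 3 + \frac{1}{2 d}$)
$M{\left(u,l \right)} = 86 - 165 l u$ ($M{\left(u,l \right)} = - 165 u l + 86 = - 165 l u + 86 = 86 - 165 l u$)
$\frac{M{\left(69,-186 \right)}}{Q{\left(N{\left(-6 \right)} \right)}} + \frac{27760}{9255} = \frac{86 - \left(-30690\right) 69}{\left(3 + \frac{1}{2 \left(-6\right)}\right)^{2}} + \frac{27760}{9255} = \frac{86 + 2117610}{\left(3 + \frac{1}{2} \left(- \frac{1}{6}\right)\right)^{2}} + 27760 \cdot \frac{1}{9255} = \frac{2117696}{\left(3 - \frac{1}{12}\right)^{2}} + \frac{5552}{1851} = \frac{2117696}{\left(\frac{35}{12}\right)^{2}} + \frac{5552}{1851} = \frac{2117696}{\frac{1225}{144}} + \frac{5552}{1851} = 2117696 \cdot \frac{144}{1225} + \frac{5552}{1851} = \frac{43564032}{175} + \frac{5552}{1851} = \frac{80637994832}{323925}$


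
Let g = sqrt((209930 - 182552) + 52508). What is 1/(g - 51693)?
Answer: -51693/2672086363 - sqrt(79886)/2672086363 ≈ -1.9451e-5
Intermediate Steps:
g = sqrt(79886) (g = sqrt(27378 + 52508) = sqrt(79886) ≈ 282.64)
1/(g - 51693) = 1/(sqrt(79886) - 51693) = 1/(-51693 + sqrt(79886))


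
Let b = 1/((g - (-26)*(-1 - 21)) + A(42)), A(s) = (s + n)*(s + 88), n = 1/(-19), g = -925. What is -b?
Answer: -19/75167 ≈ -0.00025277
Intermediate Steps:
n = -1/19 ≈ -0.052632
A(s) = (88 + s)*(-1/19 + s) (A(s) = (s - 1/19)*(s + 88) = (-1/19 + s)*(88 + s) = (88 + s)*(-1/19 + s))
b = 19/75167 (b = 1/((-925 - (-26)*(-1 - 21)) + (-88/19 + 42**2 + (1671/19)*42)) = 1/((-925 - (-26)*(-22)) + (-88/19 + 1764 + 70182/19)) = 1/((-925 - 1*572) + 103610/19) = 1/((-925 - 572) + 103610/19) = 1/(-1497 + 103610/19) = 1/(75167/19) = 19/75167 ≈ 0.00025277)
-b = -1*19/75167 = -19/75167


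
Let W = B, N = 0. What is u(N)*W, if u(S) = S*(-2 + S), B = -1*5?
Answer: 0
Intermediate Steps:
B = -5
W = -5
u(N)*W = (0*(-2 + 0))*(-5) = (0*(-2))*(-5) = 0*(-5) = 0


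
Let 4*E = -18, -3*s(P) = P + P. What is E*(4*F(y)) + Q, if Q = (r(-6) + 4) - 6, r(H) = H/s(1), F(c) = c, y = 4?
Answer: -65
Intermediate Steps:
s(P) = -2*P/3 (s(P) = -(P + P)/3 = -2*P/3)
r(H) = -3*H/2 (r(H) = H/((-⅔*1)) = H/(-⅔) = H*(-3/2) = -3*H/2)
E = -9/2 (E = (¼)*(-18) = -9/2 ≈ -4.5000)
Q = 7 (Q = (-3/2*(-6) + 4) - 6 = (9 + 4) - 6 = 13 - 6 = 7)
E*(4*F(y)) + Q = -18*4 + 7 = -9/2*16 + 7 = -72 + 7 = -65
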